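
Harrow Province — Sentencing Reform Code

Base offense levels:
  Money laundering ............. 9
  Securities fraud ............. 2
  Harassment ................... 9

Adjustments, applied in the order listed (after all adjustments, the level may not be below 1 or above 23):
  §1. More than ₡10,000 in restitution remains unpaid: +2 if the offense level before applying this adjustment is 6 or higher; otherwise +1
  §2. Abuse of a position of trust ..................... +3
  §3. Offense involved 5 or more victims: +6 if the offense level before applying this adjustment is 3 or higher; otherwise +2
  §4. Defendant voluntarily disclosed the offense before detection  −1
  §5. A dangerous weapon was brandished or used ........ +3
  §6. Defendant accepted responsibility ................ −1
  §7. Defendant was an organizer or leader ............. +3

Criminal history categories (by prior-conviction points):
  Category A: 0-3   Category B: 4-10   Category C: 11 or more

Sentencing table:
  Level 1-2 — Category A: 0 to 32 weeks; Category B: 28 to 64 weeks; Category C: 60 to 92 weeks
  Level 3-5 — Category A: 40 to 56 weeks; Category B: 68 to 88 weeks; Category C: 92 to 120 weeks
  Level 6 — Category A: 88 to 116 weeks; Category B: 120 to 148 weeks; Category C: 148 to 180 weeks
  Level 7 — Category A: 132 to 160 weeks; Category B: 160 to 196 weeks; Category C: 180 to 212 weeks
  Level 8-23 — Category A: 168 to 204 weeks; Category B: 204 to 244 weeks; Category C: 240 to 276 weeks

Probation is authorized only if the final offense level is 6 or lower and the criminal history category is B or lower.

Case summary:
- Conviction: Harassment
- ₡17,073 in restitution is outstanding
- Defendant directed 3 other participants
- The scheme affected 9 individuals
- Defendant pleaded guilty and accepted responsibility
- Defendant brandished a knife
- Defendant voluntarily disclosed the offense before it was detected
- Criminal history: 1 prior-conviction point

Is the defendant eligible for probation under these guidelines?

No

Base offense level for harassment: 9.
§1 applies (level before this adjustment is 9 ≥ 6, so +2): 9 + 2 = 11.
§3 applies (level before this adjustment is 11 ≥ 3, so +6): 11 + 6 = 17.
§4 applies: 17 − 1 = 16.
§5 applies: 16 + 3 = 19.
§6 applies: 19 − 1 = 18.
§7 applies: 18 + 3 = 21.
Final offense level: 21.
Criminal history: 1 prior point → Category A (0-3).
Level 21 falls in the 8-23 band.
Grid: Level 8-23 × Category A = 168-204 weeks.
Probation check: level 21 > 6 and category A ≤ B → not eligible.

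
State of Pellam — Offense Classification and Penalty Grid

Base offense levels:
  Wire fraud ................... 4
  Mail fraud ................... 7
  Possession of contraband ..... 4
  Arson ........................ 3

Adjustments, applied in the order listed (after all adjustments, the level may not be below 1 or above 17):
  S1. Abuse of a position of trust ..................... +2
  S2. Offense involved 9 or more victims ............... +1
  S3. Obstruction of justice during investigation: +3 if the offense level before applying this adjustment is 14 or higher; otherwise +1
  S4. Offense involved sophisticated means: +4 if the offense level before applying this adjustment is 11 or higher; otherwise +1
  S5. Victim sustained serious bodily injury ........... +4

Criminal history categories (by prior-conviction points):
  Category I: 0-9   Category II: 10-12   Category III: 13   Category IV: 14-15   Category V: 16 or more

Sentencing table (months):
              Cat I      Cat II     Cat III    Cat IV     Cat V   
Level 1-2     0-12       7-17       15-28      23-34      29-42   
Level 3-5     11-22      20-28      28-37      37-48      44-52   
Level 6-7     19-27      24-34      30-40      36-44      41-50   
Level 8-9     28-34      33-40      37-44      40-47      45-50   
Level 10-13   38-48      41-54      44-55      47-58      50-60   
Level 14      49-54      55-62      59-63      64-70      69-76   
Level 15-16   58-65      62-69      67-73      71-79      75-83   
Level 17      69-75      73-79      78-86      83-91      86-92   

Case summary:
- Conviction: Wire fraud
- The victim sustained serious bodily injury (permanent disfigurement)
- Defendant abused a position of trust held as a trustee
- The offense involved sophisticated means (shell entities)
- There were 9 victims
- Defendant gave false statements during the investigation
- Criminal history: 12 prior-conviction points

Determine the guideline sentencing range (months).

Base offense level for wire fraud: 4.
S1 applies: 4 + 2 = 6.
S2 applies: 6 + 1 = 7.
S3 applies (level before this adjustment is 7 < 14, so +1): 7 + 1 = 8.
S4 applies (level before this adjustment is 8 < 11, so +1): 8 + 1 = 9.
S5 applies: 9 + 4 = 13.
Final offense level: 13.
Criminal history: 12 prior points → Category II (10-12).
Level 13 falls in the 10-13 band.
Grid: Level 10-13 × Category II = 41-54 months.

41-54 months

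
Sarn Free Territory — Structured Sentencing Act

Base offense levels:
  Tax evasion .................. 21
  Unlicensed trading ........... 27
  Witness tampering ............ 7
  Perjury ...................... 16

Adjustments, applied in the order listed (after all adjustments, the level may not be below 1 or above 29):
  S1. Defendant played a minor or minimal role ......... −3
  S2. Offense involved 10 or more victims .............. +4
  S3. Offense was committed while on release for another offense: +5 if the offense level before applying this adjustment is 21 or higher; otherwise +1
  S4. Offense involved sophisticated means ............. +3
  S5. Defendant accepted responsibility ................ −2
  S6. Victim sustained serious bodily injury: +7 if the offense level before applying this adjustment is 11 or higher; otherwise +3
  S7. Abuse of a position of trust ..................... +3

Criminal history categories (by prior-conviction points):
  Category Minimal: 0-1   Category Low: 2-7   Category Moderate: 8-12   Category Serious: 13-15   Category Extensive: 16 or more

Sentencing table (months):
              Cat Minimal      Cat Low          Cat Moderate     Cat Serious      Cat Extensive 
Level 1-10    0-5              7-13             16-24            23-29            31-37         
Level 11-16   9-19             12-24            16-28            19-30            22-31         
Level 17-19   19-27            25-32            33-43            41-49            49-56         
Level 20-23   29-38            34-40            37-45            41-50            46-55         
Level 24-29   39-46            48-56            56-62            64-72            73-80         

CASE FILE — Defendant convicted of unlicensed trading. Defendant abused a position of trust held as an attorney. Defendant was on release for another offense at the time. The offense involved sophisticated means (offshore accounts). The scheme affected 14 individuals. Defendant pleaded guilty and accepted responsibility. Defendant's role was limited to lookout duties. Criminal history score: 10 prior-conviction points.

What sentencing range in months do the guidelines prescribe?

Base offense level for unlicensed trading: 27.
S1 applies: 27 − 3 = 24.
S2 applies: 24 + 4 = 28.
S3 applies (level before this adjustment is 28 ≥ 21, so +5): 28 + 5 = 33.
S4 applies: 33 + 3 = 36.
S5 applies: 36 − 2 = 34.
S7 applies: 34 + 3 = 37.
Level 37 exceeds the maximum of 29; capped at 29.
Final offense level: 29.
Criminal history: 10 prior points → Category Moderate (8-12).
Level 29 falls in the 24-29 band.
Grid: Level 24-29 × Category Moderate = 56-62 months.

56-62 months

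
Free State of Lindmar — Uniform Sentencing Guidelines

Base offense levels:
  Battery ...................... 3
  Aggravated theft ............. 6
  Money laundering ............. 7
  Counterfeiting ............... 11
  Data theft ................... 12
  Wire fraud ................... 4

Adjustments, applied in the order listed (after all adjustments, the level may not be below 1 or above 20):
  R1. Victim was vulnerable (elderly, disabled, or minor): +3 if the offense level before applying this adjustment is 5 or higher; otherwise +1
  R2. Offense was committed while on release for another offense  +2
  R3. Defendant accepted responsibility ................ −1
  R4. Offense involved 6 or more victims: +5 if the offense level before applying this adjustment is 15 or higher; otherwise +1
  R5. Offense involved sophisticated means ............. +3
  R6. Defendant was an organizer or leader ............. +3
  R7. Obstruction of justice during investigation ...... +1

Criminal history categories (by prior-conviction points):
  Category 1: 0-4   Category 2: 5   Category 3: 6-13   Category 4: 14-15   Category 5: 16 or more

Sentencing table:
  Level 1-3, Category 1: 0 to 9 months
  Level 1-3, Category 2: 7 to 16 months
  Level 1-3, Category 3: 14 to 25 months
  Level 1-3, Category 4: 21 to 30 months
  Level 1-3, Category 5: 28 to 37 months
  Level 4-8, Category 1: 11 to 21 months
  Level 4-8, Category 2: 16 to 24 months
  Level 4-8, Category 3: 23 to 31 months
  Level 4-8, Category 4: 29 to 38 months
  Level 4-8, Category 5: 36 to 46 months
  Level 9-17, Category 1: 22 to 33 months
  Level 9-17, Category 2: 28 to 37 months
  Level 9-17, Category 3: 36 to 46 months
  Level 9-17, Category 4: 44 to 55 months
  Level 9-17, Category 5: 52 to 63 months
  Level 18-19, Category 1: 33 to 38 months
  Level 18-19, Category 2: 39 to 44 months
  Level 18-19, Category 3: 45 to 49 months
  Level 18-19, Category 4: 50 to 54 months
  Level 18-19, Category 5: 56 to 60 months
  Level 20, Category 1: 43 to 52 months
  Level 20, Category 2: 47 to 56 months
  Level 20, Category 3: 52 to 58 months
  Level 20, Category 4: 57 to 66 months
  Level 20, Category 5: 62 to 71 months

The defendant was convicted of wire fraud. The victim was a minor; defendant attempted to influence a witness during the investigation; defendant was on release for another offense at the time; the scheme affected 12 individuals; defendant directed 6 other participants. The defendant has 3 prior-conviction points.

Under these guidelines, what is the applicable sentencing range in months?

Base offense level for wire fraud: 4.
R1 applies (level before this adjustment is 4 < 5, so +1): 4 + 1 = 5.
R2 applies: 5 + 2 = 7.
R4 applies (level before this adjustment is 7 < 15, so +1): 7 + 1 = 8.
R6 applies: 8 + 3 = 11.
R7 applies: 11 + 1 = 12.
Final offense level: 12.
Criminal history: 3 prior points → Category 1 (0-4).
Level 12 falls in the 9-17 band.
Grid: Level 9-17 × Category 1 = 22-33 months.

22-33 months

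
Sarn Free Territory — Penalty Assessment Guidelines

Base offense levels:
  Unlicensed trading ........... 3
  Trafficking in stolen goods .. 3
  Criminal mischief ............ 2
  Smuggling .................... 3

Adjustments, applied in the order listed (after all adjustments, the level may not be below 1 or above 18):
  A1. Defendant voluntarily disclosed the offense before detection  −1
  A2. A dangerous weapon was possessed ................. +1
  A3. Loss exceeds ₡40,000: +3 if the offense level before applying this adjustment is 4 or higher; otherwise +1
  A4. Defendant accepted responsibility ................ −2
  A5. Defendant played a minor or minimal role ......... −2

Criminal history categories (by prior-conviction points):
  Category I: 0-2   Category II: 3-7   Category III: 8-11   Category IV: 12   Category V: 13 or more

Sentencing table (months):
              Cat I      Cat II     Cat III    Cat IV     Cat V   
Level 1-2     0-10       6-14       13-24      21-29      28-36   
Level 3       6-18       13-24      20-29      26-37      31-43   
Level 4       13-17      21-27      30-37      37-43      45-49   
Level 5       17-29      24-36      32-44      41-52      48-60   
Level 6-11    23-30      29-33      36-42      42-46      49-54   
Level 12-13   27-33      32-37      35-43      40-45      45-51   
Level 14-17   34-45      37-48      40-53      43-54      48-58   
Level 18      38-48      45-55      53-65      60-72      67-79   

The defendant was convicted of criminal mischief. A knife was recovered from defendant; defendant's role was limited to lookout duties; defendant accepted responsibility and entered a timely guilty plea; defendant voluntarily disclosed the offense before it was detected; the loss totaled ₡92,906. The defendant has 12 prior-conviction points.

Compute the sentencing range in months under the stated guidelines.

21-29 months

Base offense level for criminal mischief: 2.
A1 applies: 2 − 1 = 1.
A2 applies: 1 + 1 = 2.
A3 applies (level before this adjustment is 2 < 4, so +1): 2 + 1 = 3.
A4 applies: 3 − 2 = 1.
A5 applies: 1 − 2 = -1.
Level -1 is below the minimum of 1; floored at 1.
Final offense level: 1.
Criminal history: 12 prior points → Category IV (12).
Level 1 falls in the 1-2 band.
Grid: Level 1-2 × Category IV = 21-29 months.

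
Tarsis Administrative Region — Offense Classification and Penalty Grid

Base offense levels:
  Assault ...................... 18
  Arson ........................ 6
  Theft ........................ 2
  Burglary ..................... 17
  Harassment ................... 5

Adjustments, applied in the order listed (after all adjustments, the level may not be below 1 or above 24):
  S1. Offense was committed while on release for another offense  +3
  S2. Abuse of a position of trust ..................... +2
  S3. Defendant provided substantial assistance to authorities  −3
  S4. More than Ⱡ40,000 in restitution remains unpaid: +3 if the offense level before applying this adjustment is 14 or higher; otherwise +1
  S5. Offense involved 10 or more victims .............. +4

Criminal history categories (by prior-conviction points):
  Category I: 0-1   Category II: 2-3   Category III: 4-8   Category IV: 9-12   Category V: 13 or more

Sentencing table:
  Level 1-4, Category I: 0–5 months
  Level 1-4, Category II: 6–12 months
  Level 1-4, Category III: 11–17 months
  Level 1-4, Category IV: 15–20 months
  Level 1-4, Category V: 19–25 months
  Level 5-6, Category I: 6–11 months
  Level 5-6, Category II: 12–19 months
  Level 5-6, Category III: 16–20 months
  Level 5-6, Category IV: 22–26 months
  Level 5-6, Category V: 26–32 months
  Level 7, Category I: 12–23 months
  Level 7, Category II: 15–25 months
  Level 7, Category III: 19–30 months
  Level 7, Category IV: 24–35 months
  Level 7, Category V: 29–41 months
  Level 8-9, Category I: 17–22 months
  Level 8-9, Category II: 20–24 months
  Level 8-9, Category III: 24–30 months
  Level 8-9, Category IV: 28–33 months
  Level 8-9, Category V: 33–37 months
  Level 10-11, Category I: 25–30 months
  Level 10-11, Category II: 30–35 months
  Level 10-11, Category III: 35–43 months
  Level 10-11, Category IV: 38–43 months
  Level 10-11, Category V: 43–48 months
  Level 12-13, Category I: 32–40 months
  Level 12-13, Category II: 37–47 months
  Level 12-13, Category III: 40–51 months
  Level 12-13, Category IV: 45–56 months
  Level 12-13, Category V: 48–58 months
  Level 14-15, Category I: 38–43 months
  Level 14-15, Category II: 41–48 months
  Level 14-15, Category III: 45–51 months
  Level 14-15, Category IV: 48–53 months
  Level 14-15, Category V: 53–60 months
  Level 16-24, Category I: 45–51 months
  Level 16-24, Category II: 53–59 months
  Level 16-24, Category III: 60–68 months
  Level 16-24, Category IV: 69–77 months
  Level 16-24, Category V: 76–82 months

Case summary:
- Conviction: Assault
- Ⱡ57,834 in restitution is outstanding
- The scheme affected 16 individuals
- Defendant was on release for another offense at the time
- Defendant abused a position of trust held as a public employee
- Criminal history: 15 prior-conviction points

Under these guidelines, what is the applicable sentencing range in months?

Base offense level for assault: 18.
S1 applies: 18 + 3 = 21.
S2 applies: 21 + 2 = 23.
S3 does not apply.
S4 applies (level before this adjustment is 23 ≥ 14, so +3): 23 + 3 = 26.
S5 applies: 26 + 4 = 30.
Level 30 exceeds the maximum of 24; capped at 24.
Final offense level: 24.
Criminal history: 15 prior points → Category V (13+).
Level 24 falls in the 16-24 band.
Grid: Level 16-24 × Category V = 76-82 months.

76-82 months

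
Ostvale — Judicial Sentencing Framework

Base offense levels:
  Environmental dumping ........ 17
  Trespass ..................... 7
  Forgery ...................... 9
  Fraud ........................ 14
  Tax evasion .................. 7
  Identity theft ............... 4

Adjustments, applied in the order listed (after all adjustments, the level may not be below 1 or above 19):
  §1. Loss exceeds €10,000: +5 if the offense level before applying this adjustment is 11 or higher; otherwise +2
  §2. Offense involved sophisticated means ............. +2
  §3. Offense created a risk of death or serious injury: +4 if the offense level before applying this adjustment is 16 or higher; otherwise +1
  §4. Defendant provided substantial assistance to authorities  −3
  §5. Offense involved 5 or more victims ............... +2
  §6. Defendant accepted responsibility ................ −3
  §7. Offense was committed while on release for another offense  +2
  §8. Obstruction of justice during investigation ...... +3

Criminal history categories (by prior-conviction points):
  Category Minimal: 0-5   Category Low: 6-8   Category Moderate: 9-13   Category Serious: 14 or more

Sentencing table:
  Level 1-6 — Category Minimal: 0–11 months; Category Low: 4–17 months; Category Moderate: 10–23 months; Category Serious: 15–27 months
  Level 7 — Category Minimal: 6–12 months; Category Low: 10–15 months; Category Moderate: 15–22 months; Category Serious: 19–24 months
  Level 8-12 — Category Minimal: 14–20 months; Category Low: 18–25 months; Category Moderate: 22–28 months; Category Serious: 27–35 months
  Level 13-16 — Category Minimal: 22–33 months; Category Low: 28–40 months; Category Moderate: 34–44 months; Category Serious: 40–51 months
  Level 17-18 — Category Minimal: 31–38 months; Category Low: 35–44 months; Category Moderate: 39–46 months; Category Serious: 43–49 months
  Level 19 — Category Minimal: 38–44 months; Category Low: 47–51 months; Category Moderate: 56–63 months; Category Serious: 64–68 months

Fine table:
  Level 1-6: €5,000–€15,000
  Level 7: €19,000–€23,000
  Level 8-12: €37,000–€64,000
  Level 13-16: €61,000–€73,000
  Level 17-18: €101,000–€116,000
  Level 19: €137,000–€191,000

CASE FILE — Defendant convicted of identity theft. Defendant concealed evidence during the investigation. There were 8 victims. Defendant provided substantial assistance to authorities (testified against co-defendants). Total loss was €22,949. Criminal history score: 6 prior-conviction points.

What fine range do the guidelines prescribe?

Base offense level for identity theft: 4.
§1 applies (level before this adjustment is 4 < 11, so +2): 4 + 2 = 6.
§4 applies: 6 − 3 = 3.
§5 applies: 3 + 2 = 5.
§6 does not apply.
§8 applies: 5 + 3 = 8.
Final offense level: 8.
Level 8 falls in the 8-12 band.
Fine table: Level 8-12 → €37,000–€64,000.

€37,000–€64,000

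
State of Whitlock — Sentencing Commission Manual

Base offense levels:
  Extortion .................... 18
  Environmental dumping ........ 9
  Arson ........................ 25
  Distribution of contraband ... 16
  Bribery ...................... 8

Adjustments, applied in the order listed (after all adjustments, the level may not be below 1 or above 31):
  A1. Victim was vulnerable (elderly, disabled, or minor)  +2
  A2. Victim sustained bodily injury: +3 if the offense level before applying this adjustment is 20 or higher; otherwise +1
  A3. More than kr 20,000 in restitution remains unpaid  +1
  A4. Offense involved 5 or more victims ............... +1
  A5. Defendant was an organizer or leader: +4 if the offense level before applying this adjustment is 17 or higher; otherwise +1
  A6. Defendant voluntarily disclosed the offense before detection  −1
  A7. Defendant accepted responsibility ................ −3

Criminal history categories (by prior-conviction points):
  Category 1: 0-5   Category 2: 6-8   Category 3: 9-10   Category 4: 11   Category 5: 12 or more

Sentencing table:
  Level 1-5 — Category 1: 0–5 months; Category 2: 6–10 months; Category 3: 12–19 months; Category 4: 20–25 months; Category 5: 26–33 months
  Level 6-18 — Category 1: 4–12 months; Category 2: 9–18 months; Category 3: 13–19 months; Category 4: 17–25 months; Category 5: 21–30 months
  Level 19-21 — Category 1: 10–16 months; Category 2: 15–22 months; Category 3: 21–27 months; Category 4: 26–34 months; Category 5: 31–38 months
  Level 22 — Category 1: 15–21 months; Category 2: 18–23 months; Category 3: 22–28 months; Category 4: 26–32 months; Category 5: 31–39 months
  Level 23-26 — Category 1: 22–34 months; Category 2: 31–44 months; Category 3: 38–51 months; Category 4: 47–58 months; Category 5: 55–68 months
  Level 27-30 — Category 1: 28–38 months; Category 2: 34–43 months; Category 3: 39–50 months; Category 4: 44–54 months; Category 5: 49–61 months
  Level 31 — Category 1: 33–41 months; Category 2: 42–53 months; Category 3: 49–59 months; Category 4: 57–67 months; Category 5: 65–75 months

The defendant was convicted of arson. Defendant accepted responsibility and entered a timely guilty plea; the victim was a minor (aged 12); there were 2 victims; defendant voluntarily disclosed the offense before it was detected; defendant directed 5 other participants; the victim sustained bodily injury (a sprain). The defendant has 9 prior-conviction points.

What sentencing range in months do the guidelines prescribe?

39-50 months

Base offense level for arson: 25.
A1 applies: 25 + 2 = 27.
A2 applies (level before this adjustment is 27 ≥ 20, so +3): 27 + 3 = 30.
A4 does not apply.
A5 applies (level before this adjustment is 30 ≥ 17, so +4): 30 + 4 = 34.
A6 applies: 34 − 1 = 33.
A7 applies: 33 − 3 = 30.
Final offense level: 30.
Criminal history: 9 prior points → Category 3 (9-10).
Level 30 falls in the 27-30 band.
Grid: Level 27-30 × Category 3 = 39-50 months.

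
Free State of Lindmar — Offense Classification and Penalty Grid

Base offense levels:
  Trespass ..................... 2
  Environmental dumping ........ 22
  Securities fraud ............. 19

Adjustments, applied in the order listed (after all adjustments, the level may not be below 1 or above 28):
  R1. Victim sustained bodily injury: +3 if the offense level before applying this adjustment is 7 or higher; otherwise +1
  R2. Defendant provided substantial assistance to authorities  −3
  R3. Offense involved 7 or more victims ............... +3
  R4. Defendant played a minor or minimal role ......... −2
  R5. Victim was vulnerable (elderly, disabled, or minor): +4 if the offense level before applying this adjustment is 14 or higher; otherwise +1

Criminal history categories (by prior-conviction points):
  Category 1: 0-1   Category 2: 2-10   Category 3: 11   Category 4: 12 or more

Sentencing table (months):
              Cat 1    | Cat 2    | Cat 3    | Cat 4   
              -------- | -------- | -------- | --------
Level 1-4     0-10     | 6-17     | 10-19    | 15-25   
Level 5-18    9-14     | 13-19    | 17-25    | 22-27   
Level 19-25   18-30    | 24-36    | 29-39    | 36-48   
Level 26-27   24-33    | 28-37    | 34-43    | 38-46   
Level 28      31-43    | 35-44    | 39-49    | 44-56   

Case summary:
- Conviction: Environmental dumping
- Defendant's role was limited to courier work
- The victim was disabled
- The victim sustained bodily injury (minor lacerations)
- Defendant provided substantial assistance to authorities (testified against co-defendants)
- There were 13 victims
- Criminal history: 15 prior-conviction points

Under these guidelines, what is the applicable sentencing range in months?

38-46 months

Base offense level for environmental dumping: 22.
R1 applies (level before this adjustment is 22 ≥ 7, so +3): 22 + 3 = 25.
R2 applies: 25 − 3 = 22.
R3 applies: 22 + 3 = 25.
R4 applies: 25 − 2 = 23.
R5 applies (level before this adjustment is 23 ≥ 14, so +4): 23 + 4 = 27.
Final offense level: 27.
Criminal history: 15 prior points → Category 4 (12+).
Level 27 falls in the 26-27 band.
Grid: Level 26-27 × Category 4 = 38-46 months.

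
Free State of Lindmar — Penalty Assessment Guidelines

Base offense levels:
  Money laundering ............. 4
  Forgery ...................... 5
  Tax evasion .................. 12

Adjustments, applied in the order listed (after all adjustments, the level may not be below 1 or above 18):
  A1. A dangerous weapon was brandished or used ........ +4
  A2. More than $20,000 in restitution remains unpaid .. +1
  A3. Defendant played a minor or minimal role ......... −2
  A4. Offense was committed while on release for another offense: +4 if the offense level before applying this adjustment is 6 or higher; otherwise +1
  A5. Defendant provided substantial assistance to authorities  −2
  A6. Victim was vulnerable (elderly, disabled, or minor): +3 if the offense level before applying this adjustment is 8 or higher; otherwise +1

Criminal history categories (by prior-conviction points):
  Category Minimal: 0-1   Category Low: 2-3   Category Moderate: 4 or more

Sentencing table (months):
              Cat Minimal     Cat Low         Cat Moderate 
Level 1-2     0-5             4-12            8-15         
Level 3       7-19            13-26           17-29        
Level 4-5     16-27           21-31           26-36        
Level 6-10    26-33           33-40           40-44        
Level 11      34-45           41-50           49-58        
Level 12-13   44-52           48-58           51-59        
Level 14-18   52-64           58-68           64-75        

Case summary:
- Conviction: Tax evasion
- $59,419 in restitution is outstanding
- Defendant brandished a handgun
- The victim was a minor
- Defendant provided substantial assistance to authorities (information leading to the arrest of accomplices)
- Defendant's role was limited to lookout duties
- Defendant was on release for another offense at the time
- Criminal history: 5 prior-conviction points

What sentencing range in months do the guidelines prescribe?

64-75 months

Base offense level for tax evasion: 12.
A1 applies: 12 + 4 = 16.
A2 applies: 16 + 1 = 17.
A3 applies: 17 − 2 = 15.
A4 applies (level before this adjustment is 15 ≥ 6, so +4): 15 + 4 = 19.
A5 applies: 19 − 2 = 17.
A6 applies (level before this adjustment is 17 ≥ 8, so +3): 17 + 3 = 20.
Level 20 exceeds the maximum of 18; capped at 18.
Final offense level: 18.
Criminal history: 5 prior points → Category Moderate (4+).
Level 18 falls in the 14-18 band.
Grid: Level 14-18 × Category Moderate = 64-75 months.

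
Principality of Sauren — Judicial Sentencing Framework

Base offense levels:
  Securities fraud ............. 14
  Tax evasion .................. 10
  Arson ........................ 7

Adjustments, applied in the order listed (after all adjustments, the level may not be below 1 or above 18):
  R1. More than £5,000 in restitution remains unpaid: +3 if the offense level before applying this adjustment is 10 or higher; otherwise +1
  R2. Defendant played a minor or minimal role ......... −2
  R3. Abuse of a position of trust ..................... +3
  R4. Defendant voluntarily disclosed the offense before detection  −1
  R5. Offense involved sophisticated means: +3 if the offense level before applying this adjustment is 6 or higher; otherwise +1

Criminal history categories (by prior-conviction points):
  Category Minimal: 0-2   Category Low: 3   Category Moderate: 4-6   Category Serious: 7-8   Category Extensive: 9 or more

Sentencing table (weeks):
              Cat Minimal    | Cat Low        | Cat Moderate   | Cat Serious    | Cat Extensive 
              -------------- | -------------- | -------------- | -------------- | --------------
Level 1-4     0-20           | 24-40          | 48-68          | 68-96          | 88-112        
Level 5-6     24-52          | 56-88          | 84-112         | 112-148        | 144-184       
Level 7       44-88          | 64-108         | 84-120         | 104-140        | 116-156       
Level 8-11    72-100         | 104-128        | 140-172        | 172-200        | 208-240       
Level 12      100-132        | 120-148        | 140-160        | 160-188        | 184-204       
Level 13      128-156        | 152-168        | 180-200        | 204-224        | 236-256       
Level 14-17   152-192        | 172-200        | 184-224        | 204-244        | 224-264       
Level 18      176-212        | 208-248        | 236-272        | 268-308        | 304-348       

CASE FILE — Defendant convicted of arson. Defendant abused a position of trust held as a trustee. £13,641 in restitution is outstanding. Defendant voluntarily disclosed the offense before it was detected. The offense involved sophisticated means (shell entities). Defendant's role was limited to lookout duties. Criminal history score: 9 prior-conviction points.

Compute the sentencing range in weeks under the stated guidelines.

208-240 weeks

Base offense level for arson: 7.
R1 applies (level before this adjustment is 7 < 10, so +1): 7 + 1 = 8.
R2 applies: 8 − 2 = 6.
R3 applies: 6 + 3 = 9.
R4 applies: 9 − 1 = 8.
R5 applies (level before this adjustment is 8 ≥ 6, so +3): 8 + 3 = 11.
Final offense level: 11.
Criminal history: 9 prior points → Category Extensive (9+).
Level 11 falls in the 8-11 band.
Grid: Level 8-11 × Category Extensive = 208-240 weeks.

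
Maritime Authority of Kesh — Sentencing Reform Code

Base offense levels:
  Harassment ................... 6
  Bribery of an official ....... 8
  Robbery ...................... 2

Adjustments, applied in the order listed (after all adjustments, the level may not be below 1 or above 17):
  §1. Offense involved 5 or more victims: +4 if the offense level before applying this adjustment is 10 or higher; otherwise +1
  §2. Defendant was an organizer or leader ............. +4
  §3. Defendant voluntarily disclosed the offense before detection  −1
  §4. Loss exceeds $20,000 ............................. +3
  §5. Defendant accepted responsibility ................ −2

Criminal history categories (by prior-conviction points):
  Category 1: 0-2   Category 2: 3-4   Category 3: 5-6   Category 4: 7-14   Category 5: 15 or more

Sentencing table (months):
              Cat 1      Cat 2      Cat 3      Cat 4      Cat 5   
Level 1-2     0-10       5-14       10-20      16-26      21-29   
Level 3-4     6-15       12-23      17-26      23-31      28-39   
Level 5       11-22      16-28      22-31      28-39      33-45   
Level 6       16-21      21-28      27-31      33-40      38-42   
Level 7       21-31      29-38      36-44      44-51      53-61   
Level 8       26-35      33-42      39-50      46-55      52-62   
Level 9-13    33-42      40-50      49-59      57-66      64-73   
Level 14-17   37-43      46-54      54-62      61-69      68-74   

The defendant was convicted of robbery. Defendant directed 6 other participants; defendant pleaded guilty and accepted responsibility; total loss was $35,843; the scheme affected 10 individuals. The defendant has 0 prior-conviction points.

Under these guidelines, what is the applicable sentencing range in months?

26-35 months

Base offense level for robbery: 2.
§1 applies (level before this adjustment is 2 < 10, so +1): 2 + 1 = 3.
§2 applies: 3 + 4 = 7.
§4 applies: 7 + 3 = 10.
§5 applies: 10 − 2 = 8.
Final offense level: 8.
Criminal history: 0 prior points → Category 1 (0-2).
Level 8 falls in the 8 band.
Grid: Level 8 × Category 1 = 26-35 months.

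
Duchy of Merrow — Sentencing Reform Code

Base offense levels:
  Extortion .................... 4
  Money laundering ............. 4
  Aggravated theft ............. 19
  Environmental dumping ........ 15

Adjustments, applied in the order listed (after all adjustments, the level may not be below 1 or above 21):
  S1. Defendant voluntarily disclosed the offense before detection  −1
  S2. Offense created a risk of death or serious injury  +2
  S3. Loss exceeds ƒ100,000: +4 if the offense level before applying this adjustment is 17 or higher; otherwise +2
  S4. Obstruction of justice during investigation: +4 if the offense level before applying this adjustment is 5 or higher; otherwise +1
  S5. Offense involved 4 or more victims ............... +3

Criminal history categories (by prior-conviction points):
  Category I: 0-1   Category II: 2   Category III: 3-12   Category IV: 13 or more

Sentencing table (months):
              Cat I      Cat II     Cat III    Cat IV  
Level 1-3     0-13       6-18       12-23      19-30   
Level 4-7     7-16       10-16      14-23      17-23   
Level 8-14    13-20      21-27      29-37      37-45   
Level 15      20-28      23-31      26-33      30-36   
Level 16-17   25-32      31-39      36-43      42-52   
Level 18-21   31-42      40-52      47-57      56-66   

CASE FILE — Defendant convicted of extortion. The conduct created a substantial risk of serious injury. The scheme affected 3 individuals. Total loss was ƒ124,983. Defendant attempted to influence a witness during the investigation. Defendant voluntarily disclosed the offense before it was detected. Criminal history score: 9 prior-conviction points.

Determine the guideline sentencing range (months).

29-37 months

Base offense level for extortion: 4.
S1 applies: 4 − 1 = 3.
S2 applies: 3 + 2 = 5.
S3 applies (level before this adjustment is 5 < 17, so +2): 5 + 2 = 7.
S4 applies (level before this adjustment is 7 ≥ 5, so +4): 7 + 4 = 11.
S5 does not apply.
Final offense level: 11.
Criminal history: 9 prior points → Category III (3-12).
Level 11 falls in the 8-14 band.
Grid: Level 8-14 × Category III = 29-37 months.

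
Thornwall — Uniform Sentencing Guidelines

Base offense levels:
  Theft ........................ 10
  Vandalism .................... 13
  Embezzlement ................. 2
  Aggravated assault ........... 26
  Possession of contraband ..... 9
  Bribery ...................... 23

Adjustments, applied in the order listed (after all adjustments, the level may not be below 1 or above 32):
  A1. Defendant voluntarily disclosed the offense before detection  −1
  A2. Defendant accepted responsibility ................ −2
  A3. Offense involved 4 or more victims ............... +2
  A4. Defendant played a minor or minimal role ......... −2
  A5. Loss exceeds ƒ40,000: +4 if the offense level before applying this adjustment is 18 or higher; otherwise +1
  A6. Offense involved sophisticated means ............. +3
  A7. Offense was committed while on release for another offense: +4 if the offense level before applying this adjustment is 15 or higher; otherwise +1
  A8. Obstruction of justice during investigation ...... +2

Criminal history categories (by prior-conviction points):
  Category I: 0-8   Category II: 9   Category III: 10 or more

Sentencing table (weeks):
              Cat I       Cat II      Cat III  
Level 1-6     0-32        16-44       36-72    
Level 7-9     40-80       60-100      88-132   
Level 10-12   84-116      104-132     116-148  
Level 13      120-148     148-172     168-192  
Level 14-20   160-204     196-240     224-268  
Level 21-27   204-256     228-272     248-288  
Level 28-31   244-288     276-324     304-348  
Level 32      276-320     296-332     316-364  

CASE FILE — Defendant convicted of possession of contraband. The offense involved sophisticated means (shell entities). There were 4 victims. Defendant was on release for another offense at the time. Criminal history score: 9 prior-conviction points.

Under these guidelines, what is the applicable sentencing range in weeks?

Base offense level for possession of contraband: 9.
A1 does not apply.
A2 does not apply.
A3 applies: 9 + 2 = 11.
A6 applies: 11 + 3 = 14.
A7 applies (level before this adjustment is 14 < 15, so +1): 14 + 1 = 15.
Final offense level: 15.
Criminal history: 9 prior points → Category II (9).
Level 15 falls in the 14-20 band.
Grid: Level 14-20 × Category II = 196-240 weeks.

196-240 weeks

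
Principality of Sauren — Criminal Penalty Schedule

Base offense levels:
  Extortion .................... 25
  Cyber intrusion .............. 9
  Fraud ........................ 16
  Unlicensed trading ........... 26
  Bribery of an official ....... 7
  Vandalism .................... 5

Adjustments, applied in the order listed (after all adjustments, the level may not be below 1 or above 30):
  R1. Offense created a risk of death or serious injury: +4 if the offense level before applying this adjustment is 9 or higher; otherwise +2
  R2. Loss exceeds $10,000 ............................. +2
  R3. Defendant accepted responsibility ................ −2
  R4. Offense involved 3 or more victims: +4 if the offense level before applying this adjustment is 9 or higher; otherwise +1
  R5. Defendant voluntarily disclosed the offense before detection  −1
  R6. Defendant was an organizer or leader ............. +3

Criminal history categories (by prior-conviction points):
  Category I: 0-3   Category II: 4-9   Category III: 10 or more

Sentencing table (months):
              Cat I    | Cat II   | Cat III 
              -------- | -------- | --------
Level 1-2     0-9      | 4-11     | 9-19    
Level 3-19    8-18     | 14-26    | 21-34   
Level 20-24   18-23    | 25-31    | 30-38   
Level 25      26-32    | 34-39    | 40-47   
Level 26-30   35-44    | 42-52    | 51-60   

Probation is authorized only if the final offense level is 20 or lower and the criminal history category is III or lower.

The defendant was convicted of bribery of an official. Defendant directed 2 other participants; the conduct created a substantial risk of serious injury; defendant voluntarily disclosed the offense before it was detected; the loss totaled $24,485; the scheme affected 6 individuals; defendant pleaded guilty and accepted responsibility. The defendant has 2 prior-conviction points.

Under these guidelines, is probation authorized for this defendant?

Base offense level for bribery of an official: 7.
R1 applies (level before this adjustment is 7 < 9, so +2): 7 + 2 = 9.
R2 applies: 9 + 2 = 11.
R3 applies: 11 − 2 = 9.
R4 applies (level before this adjustment is 9 ≥ 9, so +4): 9 + 4 = 13.
R5 applies: 13 − 1 = 12.
R6 applies: 12 + 3 = 15.
Final offense level: 15.
Criminal history: 2 prior points → Category I (0-3).
Level 15 falls in the 3-19 band.
Grid: Level 3-19 × Category I = 8-18 months.
Probation check: level 15 ≤ 20 and category I ≤ III → eligible.

Yes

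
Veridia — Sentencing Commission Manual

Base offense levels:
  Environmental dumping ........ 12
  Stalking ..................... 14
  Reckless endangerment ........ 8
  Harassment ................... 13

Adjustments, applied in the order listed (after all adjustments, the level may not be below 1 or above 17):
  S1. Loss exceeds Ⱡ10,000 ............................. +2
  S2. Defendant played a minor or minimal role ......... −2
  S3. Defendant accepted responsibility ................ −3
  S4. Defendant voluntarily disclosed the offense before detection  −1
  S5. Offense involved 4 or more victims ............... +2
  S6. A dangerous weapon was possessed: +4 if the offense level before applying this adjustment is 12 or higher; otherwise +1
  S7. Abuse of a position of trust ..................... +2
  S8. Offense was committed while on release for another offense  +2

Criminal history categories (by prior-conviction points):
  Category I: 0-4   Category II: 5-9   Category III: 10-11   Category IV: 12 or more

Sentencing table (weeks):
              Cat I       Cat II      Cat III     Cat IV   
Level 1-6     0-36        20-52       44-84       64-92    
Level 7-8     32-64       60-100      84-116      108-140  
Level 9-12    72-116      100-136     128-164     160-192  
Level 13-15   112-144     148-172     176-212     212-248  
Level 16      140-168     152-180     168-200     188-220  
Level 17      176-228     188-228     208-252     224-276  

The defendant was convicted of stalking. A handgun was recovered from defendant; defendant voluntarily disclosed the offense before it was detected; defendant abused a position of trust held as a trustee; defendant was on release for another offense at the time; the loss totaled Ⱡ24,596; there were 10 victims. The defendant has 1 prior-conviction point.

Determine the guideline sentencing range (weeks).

Base offense level for stalking: 14.
S1 applies: 14 + 2 = 16.
S3 does not apply.
S4 applies: 16 − 1 = 15.
S5 applies: 15 + 2 = 17.
S6 applies (level before this adjustment is 17 ≥ 12, so +4): 17 + 4 = 21.
S7 applies: 21 + 2 = 23.
S8 applies: 23 + 2 = 25.
Level 25 exceeds the maximum of 17; capped at 17.
Final offense level: 17.
Criminal history: 1 prior point → Category I (0-4).
Level 17 falls in the 17 band.
Grid: Level 17 × Category I = 176-228 weeks.

176-228 weeks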